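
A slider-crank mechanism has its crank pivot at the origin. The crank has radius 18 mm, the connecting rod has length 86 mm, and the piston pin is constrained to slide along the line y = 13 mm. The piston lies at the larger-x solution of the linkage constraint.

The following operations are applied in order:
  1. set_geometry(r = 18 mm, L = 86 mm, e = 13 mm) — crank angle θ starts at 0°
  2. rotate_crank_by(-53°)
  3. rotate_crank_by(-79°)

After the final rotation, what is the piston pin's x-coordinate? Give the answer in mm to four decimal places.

set_geometry: r = 18 mm, L = 86 mm, e = 13 mm; θ ← 0°
rotate_crank_by(-53°): θ ← 0° -53° = -53°
rotate_crank_by(-79°): θ ← -53° -79° = -132°
crank pin P = (r cos θ, r sin θ) = (-12.044351, -13.376607)
h = r sin θ − e = -13.376607 − 13 = -26.376607
x = r cos θ + √(L² − h²) = -12.044351 + √(7396.0 − 695.7254) = -12.044351 + 81.855205 = 69.810854

69.8109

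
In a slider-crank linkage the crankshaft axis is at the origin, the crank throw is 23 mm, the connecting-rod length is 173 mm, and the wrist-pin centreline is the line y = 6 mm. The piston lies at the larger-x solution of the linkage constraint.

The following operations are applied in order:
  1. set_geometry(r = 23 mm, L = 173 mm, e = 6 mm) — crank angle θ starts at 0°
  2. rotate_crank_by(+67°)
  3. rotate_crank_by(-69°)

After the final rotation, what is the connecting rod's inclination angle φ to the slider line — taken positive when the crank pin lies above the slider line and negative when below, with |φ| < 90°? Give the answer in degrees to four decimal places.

set_geometry: r = 23 mm, L = 173 mm, e = 6 mm; θ ← 0°
rotate_crank_by(+67°): θ ← 0° +67° = 67°
rotate_crank_by(-69°): θ ← 67° -69° = -2°
crank pin P = (r cos θ, r sin θ) = (22.985989, -0.802688)
h = r sin θ − e = -0.802688 − 6 = -6.802688
sin φ = h / L = -6.802688 / 173 = -0.03932190
φ = arcsin(-0.03932190) = -2.253560°

-2.2536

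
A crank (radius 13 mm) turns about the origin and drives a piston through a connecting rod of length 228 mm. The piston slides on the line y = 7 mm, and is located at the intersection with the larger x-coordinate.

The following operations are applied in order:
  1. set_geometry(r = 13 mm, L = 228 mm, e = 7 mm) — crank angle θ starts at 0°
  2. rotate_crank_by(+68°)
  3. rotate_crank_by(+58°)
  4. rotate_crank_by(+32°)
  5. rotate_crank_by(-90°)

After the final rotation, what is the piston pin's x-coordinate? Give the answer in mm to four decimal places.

232.8139

set_geometry: r = 13 mm, L = 228 mm, e = 7 mm; θ ← 0°
rotate_crank_by(+68°): θ ← 0° +68° = 68°
rotate_crank_by(+58°): θ ← 68° +58° = 126°
rotate_crank_by(+32°): θ ← 126° +32° = 158°
rotate_crank_by(-90°): θ ← 158° -90° = 68°
crank pin P = (r cos θ, r sin θ) = (4.869886, 12.053390)
h = r sin θ − e = 12.053390 − 7 = 5.053390
x = r cos θ + √(L² − h²) = 4.869886 + √(51984.0 − 25.5368) = 4.869886 + 227.943991 = 232.813877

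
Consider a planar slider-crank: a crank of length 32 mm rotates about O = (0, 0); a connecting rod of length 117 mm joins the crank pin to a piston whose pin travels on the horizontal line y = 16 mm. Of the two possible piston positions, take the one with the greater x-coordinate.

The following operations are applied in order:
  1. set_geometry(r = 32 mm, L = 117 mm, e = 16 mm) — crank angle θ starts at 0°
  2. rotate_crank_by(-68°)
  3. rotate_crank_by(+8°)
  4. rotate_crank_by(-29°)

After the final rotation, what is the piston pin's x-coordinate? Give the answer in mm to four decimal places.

set_geometry: r = 32 mm, L = 117 mm, e = 16 mm; θ ← 0°
rotate_crank_by(-68°): θ ← 0° -68° = -68°
rotate_crank_by(+8°): θ ← -68° +8° = -60°
rotate_crank_by(-29°): θ ← -60° -29° = -89°
crank pin P = (r cos θ, r sin θ) = (0.558477, -31.995126)
h = r sin θ − e = -31.995126 − 16 = -47.995126
x = r cos θ + √(L² − h²) = 0.558477 + √(13689.0 − 2303.5321) = 0.558477 + 106.702708 = 107.261185

107.2612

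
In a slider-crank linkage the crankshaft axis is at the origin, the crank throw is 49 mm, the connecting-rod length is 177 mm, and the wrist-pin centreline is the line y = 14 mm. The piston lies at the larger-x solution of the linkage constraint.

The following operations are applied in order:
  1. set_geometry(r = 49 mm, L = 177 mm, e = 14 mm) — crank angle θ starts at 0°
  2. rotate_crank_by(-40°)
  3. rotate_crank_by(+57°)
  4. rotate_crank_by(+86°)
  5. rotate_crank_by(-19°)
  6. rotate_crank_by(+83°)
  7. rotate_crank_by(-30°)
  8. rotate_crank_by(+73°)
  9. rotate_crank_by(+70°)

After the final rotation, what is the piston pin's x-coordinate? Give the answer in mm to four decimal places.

set_geometry: r = 49 mm, L = 177 mm, e = 14 mm; θ ← 0°
rotate_crank_by(-40°): θ ← 0° -40° = -40°
rotate_crank_by(+57°): θ ← -40° +57° = 17°
rotate_crank_by(+86°): θ ← 17° +86° = 103°
rotate_crank_by(-19°): θ ← 103° -19° = 84°
rotate_crank_by(+83°): θ ← 84° +83° = 167°
rotate_crank_by(-30°): θ ← 167° -30° = 137°
rotate_crank_by(+73°): θ ← 137° +73° = 210°
rotate_crank_by(+70°): θ ← 210° +70° = 280°
crank pin P = (r cos θ, r sin θ) = (8.508761, -48.255580)
h = r sin θ − e = -48.255580 − 14 = -62.255580
x = r cos θ + √(L² − h²) = 8.508761 + √(31329.0 − 3875.7572) = 8.508761 + 165.690201 = 174.198962

174.1990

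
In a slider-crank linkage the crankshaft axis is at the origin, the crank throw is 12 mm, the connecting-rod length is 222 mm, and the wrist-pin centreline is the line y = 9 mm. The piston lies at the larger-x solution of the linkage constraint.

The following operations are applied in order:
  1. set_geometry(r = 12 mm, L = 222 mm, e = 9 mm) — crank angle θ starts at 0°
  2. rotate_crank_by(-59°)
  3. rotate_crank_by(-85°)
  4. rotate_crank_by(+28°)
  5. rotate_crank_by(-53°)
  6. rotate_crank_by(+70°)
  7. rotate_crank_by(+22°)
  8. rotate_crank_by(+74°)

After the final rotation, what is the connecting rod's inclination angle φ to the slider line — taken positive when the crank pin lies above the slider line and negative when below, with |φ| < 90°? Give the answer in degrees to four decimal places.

set_geometry: r = 12 mm, L = 222 mm, e = 9 mm; θ ← 0°
rotate_crank_by(-59°): θ ← 0° -59° = -59°
rotate_crank_by(-85°): θ ← -59° -85° = -144°
rotate_crank_by(+28°): θ ← -144° +28° = -116°
rotate_crank_by(-53°): θ ← -116° -53° = -169°
rotate_crank_by(+70°): θ ← -169° +70° = -99°
rotate_crank_by(+22°): θ ← -99° +22° = -77°
rotate_crank_by(+74°): θ ← -77° +74° = -3°
crank pin P = (r cos θ, r sin θ) = (11.983554, -0.628031)
h = r sin θ − e = -0.628031 − 9 = -9.628031
sin φ = h / L = -9.628031 / 222 = -0.04336951
φ = arcsin(-0.04336951) = -2.485670°

-2.4857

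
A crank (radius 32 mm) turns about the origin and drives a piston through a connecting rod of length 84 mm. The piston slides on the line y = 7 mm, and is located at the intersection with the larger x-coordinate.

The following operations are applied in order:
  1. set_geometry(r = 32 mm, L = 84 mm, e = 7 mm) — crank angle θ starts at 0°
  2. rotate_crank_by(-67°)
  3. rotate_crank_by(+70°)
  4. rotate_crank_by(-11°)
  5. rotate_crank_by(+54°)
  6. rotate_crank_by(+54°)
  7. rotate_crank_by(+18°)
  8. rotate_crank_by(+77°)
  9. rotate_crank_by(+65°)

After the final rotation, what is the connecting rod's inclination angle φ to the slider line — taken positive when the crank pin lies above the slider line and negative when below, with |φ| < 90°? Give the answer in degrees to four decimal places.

set_geometry: r = 32 mm, L = 84 mm, e = 7 mm; θ ← 0°
rotate_crank_by(-67°): θ ← 0° -67° = -67°
rotate_crank_by(+70°): θ ← -67° +70° = 3°
rotate_crank_by(-11°): θ ← 3° -11° = -8°
rotate_crank_by(+54°): θ ← -8° +54° = 46°
rotate_crank_by(+54°): θ ← 46° +54° = 100°
rotate_crank_by(+18°): θ ← 100° +18° = 118°
rotate_crank_by(+77°): θ ← 118° +77° = 195°
rotate_crank_by(+65°): θ ← 195° +65° = 260°
crank pin P = (r cos θ, r sin θ) = (-5.556742, -31.513848)
h = r sin θ − e = -31.513848 − 7 = -38.513848
sin φ = h / L = -38.513848 / 84 = -0.45849819
φ = arcsin(-0.45849819) = -27.290241°

-27.2902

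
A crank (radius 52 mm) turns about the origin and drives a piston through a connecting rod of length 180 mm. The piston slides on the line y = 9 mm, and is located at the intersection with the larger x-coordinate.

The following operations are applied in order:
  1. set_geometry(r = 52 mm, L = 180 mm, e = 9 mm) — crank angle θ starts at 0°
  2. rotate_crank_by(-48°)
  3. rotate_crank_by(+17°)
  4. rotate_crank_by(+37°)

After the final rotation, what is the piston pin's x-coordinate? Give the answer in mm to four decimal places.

231.6798

set_geometry: r = 52 mm, L = 180 mm, e = 9 mm; θ ← 0°
rotate_crank_by(-48°): θ ← 0° -48° = -48°
rotate_crank_by(+17°): θ ← -48° +17° = -31°
rotate_crank_by(+37°): θ ← -31° +37° = 6°
crank pin P = (r cos θ, r sin θ) = (51.715139, 5.435480)
h = r sin θ − e = 5.435480 − 9 = -3.564520
x = r cos θ + √(L² − h²) = 51.715139 + √(32400.0 − 12.7058) = 51.715139 + 179.964703 = 231.679841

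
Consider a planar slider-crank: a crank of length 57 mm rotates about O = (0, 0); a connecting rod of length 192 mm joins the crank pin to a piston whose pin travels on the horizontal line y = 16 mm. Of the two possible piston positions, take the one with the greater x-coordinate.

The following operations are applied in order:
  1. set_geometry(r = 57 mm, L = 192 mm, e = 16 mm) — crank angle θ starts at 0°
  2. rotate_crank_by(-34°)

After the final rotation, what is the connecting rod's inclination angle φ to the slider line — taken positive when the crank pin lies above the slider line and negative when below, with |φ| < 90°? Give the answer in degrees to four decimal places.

-14.4387

set_geometry: r = 57 mm, L = 192 mm, e = 16 mm; θ ← 0°
rotate_crank_by(-34°): θ ← 0° -34° = -34°
crank pin P = (r cos θ, r sin θ) = (47.255142, -31.873995)
h = r sin θ − e = -31.873995 − 16 = -47.873995
sin φ = h / L = -47.873995 / 192 = -0.24934373
φ = arcsin(-0.24934373) = -14.438681°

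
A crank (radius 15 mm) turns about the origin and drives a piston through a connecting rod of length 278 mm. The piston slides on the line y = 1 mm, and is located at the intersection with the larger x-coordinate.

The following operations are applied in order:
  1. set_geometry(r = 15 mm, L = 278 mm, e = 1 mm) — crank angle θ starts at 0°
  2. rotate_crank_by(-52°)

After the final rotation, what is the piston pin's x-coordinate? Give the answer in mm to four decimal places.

set_geometry: r = 15 mm, L = 278 mm, e = 1 mm; θ ← 0°
rotate_crank_by(-52°): θ ← 0° -52° = -52°
crank pin P = (r cos θ, r sin θ) = (9.234922, -11.820161)
h = r sin θ − e = -11.820161 − 1 = -12.820161
x = r cos θ + √(L² − h²) = 9.234922 + √(77284.0 − 164.3565) = 9.234922 + 277.704237 = 286.939160

286.9392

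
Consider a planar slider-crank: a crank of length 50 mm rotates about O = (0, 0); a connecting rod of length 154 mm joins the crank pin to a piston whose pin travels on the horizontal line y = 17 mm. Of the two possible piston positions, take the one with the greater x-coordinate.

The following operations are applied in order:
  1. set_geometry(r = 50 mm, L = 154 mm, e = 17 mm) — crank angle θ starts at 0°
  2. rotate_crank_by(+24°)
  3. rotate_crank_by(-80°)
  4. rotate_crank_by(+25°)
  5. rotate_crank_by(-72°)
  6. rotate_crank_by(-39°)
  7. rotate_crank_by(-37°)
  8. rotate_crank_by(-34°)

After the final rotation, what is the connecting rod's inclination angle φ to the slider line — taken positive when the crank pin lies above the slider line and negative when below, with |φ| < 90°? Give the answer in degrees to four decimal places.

3.8096

set_geometry: r = 50 mm, L = 154 mm, e = 17 mm; θ ← 0°
rotate_crank_by(+24°): θ ← 0° +24° = 24°
rotate_crank_by(-80°): θ ← 24° -80° = -56°
rotate_crank_by(+25°): θ ← -56° +25° = -31°
rotate_crank_by(-72°): θ ← -31° -72° = -103°
rotate_crank_by(-39°): θ ← -103° -39° = -142°
rotate_crank_by(-37°): θ ← -142° -37° = -179°
rotate_crank_by(-34°): θ ← -179° -34° = -213°
crank pin P = (r cos θ, r sin θ) = (-41.933528, 27.231952)
h = r sin θ − e = 27.231952 − 17 = 10.231952
sin φ = h / L = 10.231952 / 154 = 0.06644125
φ = arcsin(0.06644125) = 3.809609°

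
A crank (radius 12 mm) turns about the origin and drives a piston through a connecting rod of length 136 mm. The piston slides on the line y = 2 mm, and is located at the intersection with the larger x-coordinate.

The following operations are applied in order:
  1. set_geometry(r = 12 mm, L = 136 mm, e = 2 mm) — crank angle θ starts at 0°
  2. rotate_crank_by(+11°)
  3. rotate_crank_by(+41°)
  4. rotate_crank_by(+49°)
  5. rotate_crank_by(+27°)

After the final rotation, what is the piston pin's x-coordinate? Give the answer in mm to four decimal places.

set_geometry: r = 12 mm, L = 136 mm, e = 2 mm; θ ← 0°
rotate_crank_by(+11°): θ ← 0° +11° = 11°
rotate_crank_by(+41°): θ ← 11° +41° = 52°
rotate_crank_by(+49°): θ ← 52° +49° = 101°
rotate_crank_by(+27°): θ ← 101° +27° = 128°
crank pin P = (r cos θ, r sin θ) = (-7.387938, 9.456129)
h = r sin θ − e = 9.456129 − 2 = 7.456129
x = r cos θ + √(L² − h²) = -7.387938 + √(18496.0 − 55.5939) = -7.387938 + 135.795457 = 128.407519

128.4075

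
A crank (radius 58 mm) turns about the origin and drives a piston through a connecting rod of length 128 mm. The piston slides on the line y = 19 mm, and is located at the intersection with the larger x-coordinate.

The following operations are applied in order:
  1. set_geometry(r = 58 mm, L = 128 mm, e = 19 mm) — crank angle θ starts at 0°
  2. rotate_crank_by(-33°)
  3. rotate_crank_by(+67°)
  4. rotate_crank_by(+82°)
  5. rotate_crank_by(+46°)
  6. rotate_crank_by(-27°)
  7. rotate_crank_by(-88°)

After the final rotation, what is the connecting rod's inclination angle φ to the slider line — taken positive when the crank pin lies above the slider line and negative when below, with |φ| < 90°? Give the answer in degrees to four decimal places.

set_geometry: r = 58 mm, L = 128 mm, e = 19 mm; θ ← 0°
rotate_crank_by(-33°): θ ← 0° -33° = -33°
rotate_crank_by(+67°): θ ← -33° +67° = 34°
rotate_crank_by(+82°): θ ← 34° +82° = 116°
rotate_crank_by(+46°): θ ← 116° +46° = 162°
rotate_crank_by(-27°): θ ← 162° -27° = 135°
rotate_crank_by(-88°): θ ← 135° -88° = 47°
crank pin P = (r cos θ, r sin θ) = (39.555905, 42.418515)
h = r sin θ − e = 42.418515 − 19 = 23.418515
sin φ = h / L = 23.418515 / 128 = 0.18295715
φ = arcsin(0.18295715) = 10.542053°

10.5421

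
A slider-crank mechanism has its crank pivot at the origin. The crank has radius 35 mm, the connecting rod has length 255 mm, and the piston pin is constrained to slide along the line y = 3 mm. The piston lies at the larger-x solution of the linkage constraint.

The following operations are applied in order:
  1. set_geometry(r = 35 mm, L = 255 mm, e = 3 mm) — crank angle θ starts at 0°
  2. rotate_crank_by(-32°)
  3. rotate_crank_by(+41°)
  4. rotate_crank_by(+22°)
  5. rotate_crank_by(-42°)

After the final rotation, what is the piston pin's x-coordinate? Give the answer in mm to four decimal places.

289.1732

set_geometry: r = 35 mm, L = 255 mm, e = 3 mm; θ ← 0°
rotate_crank_by(-32°): θ ← 0° -32° = -32°
rotate_crank_by(+41°): θ ← -32° +41° = 9°
rotate_crank_by(+22°): θ ← 9° +22° = 31°
rotate_crank_by(-42°): θ ← 31° -42° = -11°
crank pin P = (r cos θ, r sin θ) = (34.356951, -6.678315)
h = r sin θ − e = -6.678315 − 3 = -9.678315
x = r cos θ + √(L² − h²) = 34.356951 + √(65025.0 − 93.6698) = 34.356951 + 254.816268 = 289.173219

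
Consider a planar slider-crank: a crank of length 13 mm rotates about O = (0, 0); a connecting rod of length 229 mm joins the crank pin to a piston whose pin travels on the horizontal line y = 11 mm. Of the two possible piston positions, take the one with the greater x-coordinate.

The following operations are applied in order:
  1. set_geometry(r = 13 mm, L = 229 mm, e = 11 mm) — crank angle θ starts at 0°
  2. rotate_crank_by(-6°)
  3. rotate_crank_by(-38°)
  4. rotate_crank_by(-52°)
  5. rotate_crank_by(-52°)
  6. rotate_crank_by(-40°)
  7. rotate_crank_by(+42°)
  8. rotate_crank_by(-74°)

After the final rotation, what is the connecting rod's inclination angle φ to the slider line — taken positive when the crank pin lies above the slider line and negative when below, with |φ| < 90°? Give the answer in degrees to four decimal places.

-0.6615

set_geometry: r = 13 mm, L = 229 mm, e = 11 mm; θ ← 0°
rotate_crank_by(-6°): θ ← 0° -6° = -6°
rotate_crank_by(-38°): θ ← -6° -38° = -44°
rotate_crank_by(-52°): θ ← -44° -52° = -96°
rotate_crank_by(-52°): θ ← -96° -52° = -148°
rotate_crank_by(-40°): θ ← -148° -40° = -188°
rotate_crank_by(+42°): θ ← -188° +42° = -146°
rotate_crank_by(-74°): θ ← -146° -74° = -220°
crank pin P = (r cos θ, r sin θ) = (-9.958578, 8.356239)
h = r sin θ − e = 8.356239 − 11 = -2.643761
sin φ = h / L = -2.643761 / 229 = -0.01154481
φ = arcsin(-0.01154481) = -0.661483°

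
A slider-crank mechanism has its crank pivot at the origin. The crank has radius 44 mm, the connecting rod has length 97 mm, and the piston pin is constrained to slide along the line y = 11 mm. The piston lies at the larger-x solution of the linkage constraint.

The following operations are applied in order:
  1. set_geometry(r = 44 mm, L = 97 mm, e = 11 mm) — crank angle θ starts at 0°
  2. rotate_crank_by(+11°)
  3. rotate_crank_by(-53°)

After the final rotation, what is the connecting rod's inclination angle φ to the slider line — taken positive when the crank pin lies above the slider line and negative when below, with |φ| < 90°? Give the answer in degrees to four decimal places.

set_geometry: r = 44 mm, L = 97 mm, e = 11 mm; θ ← 0°
rotate_crank_by(+11°): θ ← 0° +11° = 11°
rotate_crank_by(-53°): θ ← 11° -53° = -42°
crank pin P = (r cos θ, r sin θ) = (32.698372, -29.441747)
h = r sin θ − e = -29.441747 − 11 = -40.441747
sin φ = h / L = -40.441747 / 97 = -0.41692522
φ = arcsin(-0.41692522) = -24.640616°

-24.6406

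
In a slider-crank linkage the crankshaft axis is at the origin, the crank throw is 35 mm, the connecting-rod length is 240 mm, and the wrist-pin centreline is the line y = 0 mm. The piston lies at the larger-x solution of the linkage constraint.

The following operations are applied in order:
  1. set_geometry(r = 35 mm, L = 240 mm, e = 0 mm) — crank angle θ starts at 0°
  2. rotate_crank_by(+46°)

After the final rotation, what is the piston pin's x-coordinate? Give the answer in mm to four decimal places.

set_geometry: r = 35 mm, L = 240 mm, e = 0 mm; θ ← 0°
rotate_crank_by(+46°): θ ← 0° +46° = 46°
crank pin P = (r cos θ, r sin θ) = (24.313043, 25.176893)
h = r sin θ − e = 25.176893 − 0 = 25.176893
x = r cos θ + √(L² − h²) = 24.313043 + √(57600.0 − 633.8759) = 24.313043 + 238.675772 = 262.988815

262.9888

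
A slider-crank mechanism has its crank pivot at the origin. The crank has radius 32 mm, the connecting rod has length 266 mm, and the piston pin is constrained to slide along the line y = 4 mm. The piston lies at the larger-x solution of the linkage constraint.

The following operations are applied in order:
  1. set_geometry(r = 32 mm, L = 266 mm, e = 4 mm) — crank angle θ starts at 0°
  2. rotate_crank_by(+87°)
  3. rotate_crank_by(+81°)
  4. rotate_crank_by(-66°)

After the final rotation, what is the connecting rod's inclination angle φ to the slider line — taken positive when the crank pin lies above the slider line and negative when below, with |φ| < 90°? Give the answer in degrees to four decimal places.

5.8909

set_geometry: r = 32 mm, L = 266 mm, e = 4 mm; θ ← 0°
rotate_crank_by(+87°): θ ← 0° +87° = 87°
rotate_crank_by(+81°): θ ← 87° +81° = 168°
rotate_crank_by(-66°): θ ← 168° -66° = 102°
crank pin P = (r cos θ, r sin θ) = (-6.653174, 31.300723)
h = r sin θ − e = 31.300723 − 4 = 27.300723
sin φ = h / L = 27.300723 / 266 = 0.10263430
φ = arcsin(0.10263430) = 5.890885°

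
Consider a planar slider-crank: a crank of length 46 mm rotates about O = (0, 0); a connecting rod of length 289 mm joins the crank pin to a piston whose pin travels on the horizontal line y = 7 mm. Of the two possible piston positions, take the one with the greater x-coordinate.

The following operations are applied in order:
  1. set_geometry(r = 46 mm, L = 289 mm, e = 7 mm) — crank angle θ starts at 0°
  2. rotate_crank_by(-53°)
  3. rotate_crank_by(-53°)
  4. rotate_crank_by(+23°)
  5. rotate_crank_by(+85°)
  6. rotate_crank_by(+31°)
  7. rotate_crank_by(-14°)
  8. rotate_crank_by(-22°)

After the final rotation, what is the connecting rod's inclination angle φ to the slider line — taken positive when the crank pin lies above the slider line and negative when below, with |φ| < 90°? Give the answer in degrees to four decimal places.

set_geometry: r = 46 mm, L = 289 mm, e = 7 mm; θ ← 0°
rotate_crank_by(-53°): θ ← 0° -53° = -53°
rotate_crank_by(-53°): θ ← -53° -53° = -106°
rotate_crank_by(+23°): θ ← -106° +23° = -83°
rotate_crank_by(+85°): θ ← -83° +85° = 2°
rotate_crank_by(+31°): θ ← 2° +31° = 33°
rotate_crank_by(-14°): θ ← 33° -14° = 19°
rotate_crank_by(-22°): θ ← 19° -22° = -3°
crank pin P = (r cos θ, r sin θ) = (45.936959, -2.407454)
h = r sin θ − e = -2.407454 − 7 = -9.407454
sin φ = h / L = -9.407454 / 289 = -0.03255174
φ = arcsin(-0.03255174) = -1.865407°

-1.8654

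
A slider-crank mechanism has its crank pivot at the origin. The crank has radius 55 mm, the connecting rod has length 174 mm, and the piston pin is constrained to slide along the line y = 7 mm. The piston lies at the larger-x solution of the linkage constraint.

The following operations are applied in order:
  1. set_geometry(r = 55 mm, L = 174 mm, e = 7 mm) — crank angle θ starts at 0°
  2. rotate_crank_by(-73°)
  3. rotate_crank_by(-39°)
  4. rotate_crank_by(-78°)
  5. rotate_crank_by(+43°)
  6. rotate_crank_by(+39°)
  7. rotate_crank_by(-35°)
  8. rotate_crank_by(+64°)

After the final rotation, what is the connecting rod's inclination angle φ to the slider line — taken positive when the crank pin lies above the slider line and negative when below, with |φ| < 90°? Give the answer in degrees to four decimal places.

-20.5188

set_geometry: r = 55 mm, L = 174 mm, e = 7 mm; θ ← 0°
rotate_crank_by(-73°): θ ← 0° -73° = -73°
rotate_crank_by(-39°): θ ← -73° -39° = -112°
rotate_crank_by(-78°): θ ← -112° -78° = -190°
rotate_crank_by(+43°): θ ← -190° +43° = -147°
rotate_crank_by(+39°): θ ← -147° +39° = -108°
rotate_crank_by(-35°): θ ← -108° -35° = -143°
rotate_crank_by(+64°): θ ← -143° +64° = -79°
crank pin P = (r cos θ, r sin θ) = (10.494495, -53.989495)
h = r sin θ − e = -53.989495 − 7 = -60.989495
sin φ = h / L = -60.989495 / 174 = -0.35051434
φ = arcsin(-0.35051434) = -20.518778°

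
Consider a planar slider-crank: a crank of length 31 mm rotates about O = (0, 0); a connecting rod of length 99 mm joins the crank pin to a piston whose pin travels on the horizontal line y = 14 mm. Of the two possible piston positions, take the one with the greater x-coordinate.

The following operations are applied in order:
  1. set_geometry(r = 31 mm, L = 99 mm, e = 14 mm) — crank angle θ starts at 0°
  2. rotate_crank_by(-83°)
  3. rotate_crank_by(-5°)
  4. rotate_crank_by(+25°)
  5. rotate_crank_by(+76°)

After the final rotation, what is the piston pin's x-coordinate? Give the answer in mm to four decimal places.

128.9558

set_geometry: r = 31 mm, L = 99 mm, e = 14 mm; θ ← 0°
rotate_crank_by(-83°): θ ← 0° -83° = -83°
rotate_crank_by(-5°): θ ← -83° -5° = -88°
rotate_crank_by(+25°): θ ← -88° +25° = -63°
rotate_crank_by(+76°): θ ← -63° +76° = 13°
crank pin P = (r cos θ, r sin θ) = (30.205472, 6.973483)
h = r sin θ − e = 6.973483 − 14 = -7.026517
x = r cos θ + √(L² − h²) = 30.205472 + √(9801.0 − 49.3719) = 30.205472 + 98.750332 = 128.955804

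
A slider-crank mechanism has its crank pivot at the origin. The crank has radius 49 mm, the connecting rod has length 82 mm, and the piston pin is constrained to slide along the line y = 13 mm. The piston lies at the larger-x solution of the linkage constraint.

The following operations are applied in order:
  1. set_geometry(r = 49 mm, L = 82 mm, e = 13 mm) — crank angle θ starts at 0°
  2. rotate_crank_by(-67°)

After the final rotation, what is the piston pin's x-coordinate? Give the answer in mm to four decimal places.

set_geometry: r = 49 mm, L = 82 mm, e = 13 mm; θ ← 0°
rotate_crank_by(-67°): θ ← 0° -67° = -67°
crank pin P = (r cos θ, r sin θ) = (19.145825, -45.104738)
h = r sin θ − e = -45.104738 − 13 = -58.104738
x = r cos θ + √(L² − h²) = 19.145825 + √(6724.0 − 3376.1606) = 19.145825 + 57.860517 = 77.006342

77.0063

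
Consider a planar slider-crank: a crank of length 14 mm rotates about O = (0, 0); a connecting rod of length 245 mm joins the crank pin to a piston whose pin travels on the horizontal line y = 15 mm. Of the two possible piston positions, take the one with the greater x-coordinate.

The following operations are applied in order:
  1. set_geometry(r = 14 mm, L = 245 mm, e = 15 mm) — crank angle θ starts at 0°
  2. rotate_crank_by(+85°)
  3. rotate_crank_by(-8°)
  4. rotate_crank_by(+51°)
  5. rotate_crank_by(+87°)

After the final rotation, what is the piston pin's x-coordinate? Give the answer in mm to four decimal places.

232.4471

set_geometry: r = 14 mm, L = 245 mm, e = 15 mm; θ ← 0°
rotate_crank_by(+85°): θ ← 0° +85° = 85°
rotate_crank_by(-8°): θ ← 85° -8° = 77°
rotate_crank_by(+51°): θ ← 77° +51° = 128°
rotate_crank_by(+87°): θ ← 128° +87° = 215°
crank pin P = (r cos θ, r sin θ) = (-11.468129, -8.030070)
h = r sin θ − e = -8.030070 − 15 = -23.030070
x = r cos θ + √(L² − h²) = -11.468129 + √(60025.0 − 530.3841) = -11.468129 + 243.915182 = 232.447053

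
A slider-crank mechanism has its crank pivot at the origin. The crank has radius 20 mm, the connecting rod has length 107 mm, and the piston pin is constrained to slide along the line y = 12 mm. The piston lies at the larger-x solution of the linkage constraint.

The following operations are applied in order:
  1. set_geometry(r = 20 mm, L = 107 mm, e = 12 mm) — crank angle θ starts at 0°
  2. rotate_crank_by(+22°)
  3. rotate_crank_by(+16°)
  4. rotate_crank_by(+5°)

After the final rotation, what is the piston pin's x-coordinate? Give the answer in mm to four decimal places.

set_geometry: r = 20 mm, L = 107 mm, e = 12 mm; θ ← 0°
rotate_crank_by(+22°): θ ← 0° +22° = 22°
rotate_crank_by(+16°): θ ← 22° +16° = 38°
rotate_crank_by(+5°): θ ← 38° +5° = 43°
crank pin P = (r cos θ, r sin θ) = (14.627074, 13.639967)
h = r sin θ − e = 13.639967 − 12 = 1.639967
x = r cos θ + √(L² − h²) = 14.627074 + √(11449.0 − 2.6895) = 14.627074 + 106.987432 = 121.614506

121.6145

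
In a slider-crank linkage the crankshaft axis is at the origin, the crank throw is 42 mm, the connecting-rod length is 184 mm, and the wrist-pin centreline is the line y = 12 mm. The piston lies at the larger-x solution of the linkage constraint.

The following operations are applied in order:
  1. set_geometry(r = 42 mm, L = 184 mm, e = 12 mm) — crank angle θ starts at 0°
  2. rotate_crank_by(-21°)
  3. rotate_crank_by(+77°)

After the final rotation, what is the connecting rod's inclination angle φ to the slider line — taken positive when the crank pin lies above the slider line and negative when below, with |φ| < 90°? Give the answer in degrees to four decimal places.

7.1241

set_geometry: r = 42 mm, L = 184 mm, e = 12 mm; θ ← 0°
rotate_crank_by(-21°): θ ← 0° -21° = -21°
rotate_crank_by(+77°): θ ← -21° +77° = 56°
crank pin P = (r cos θ, r sin θ) = (23.486102, 34.819578)
h = r sin θ − e = 34.819578 − 12 = 22.819578
sin φ = h / L = 22.819578 / 184 = 0.12401945
φ = arcsin(0.12401945) = 7.124134°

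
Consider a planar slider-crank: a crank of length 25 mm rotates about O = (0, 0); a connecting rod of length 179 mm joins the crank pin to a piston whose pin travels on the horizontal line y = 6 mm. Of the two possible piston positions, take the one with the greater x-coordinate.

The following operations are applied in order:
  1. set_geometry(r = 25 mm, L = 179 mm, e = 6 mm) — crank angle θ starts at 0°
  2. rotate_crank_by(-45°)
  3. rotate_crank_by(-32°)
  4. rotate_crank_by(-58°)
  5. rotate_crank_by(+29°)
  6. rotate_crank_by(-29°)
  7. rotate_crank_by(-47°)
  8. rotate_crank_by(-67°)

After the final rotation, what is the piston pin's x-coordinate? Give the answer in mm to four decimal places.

set_geometry: r = 25 mm, L = 179 mm, e = 6 mm; θ ← 0°
rotate_crank_by(-45°): θ ← 0° -45° = -45°
rotate_crank_by(-32°): θ ← -45° -32° = -77°
rotate_crank_by(-58°): θ ← -77° -58° = -135°
rotate_crank_by(+29°): θ ← -135° +29° = -106°
rotate_crank_by(-29°): θ ← -106° -29° = -135°
rotate_crank_by(-47°): θ ← -135° -47° = -182°
rotate_crank_by(-67°): θ ← -182° -67° = -249°
crank pin P = (r cos θ, r sin θ) = (-8.959199, 23.339511)
h = r sin θ − e = 23.339511 − 6 = 17.339511
x = r cos θ + √(L² − h²) = -8.959199 + √(32041.0 − 300.6586) = -8.959199 + 178.158192 = 169.198993

169.1990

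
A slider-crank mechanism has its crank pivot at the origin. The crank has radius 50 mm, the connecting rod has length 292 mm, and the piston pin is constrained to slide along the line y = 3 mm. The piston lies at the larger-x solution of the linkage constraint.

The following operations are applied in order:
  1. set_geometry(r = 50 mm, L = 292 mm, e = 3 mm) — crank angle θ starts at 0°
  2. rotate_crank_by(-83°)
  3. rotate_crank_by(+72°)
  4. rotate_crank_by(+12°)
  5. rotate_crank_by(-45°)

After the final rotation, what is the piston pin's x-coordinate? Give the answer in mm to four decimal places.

set_geometry: r = 50 mm, L = 292 mm, e = 3 mm; θ ← 0°
rotate_crank_by(-83°): θ ← 0° -83° = -83°
rotate_crank_by(+72°): θ ← -83° +72° = -11°
rotate_crank_by(+12°): θ ← -11° +12° = 1°
rotate_crank_by(-45°): θ ← 1° -45° = -44°
crank pin P = (r cos θ, r sin θ) = (35.966990, -34.732919)
h = r sin θ − e = -34.732919 − 3 = -37.732919
x = r cos θ + √(L² − h²) = 35.966990 + √(85264.0 − 1423.7731) = 35.966990 + 289.551769 = 325.518759

325.5188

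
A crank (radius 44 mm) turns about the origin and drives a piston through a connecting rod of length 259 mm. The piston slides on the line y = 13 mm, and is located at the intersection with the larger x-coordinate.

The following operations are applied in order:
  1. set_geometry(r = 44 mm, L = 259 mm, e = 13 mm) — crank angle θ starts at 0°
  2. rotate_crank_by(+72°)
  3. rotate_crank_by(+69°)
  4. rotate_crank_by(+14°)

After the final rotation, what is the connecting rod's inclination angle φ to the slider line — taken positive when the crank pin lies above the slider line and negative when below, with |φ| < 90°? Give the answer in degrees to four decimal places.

set_geometry: r = 44 mm, L = 259 mm, e = 13 mm; θ ← 0°
rotate_crank_by(+72°): θ ← 0° +72° = 72°
rotate_crank_by(+69°): θ ← 72° +69° = 141°
rotate_crank_by(+14°): θ ← 141° +14° = 155°
crank pin P = (r cos θ, r sin θ) = (-39.877543, 18.595204)
h = r sin θ − e = 18.595204 − 13 = 5.595204
sin φ = h / L = 5.595204 / 259 = 0.02160310
φ = arcsin(0.02160310) = 1.237863°

1.2379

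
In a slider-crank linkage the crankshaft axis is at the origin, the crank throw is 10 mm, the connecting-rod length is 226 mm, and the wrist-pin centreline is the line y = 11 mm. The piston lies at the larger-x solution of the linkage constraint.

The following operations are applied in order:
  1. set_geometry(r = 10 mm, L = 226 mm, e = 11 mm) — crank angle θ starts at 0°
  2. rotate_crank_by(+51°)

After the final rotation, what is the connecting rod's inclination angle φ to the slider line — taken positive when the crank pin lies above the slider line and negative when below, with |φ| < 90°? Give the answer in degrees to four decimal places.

-0.8185

set_geometry: r = 10 mm, L = 226 mm, e = 11 mm; θ ← 0°
rotate_crank_by(+51°): θ ← 0° +51° = 51°
crank pin P = (r cos θ, r sin θ) = (6.293204, 7.771460)
h = r sin θ − e = 7.771460 − 11 = -3.228540
sin φ = h / L = -3.228540 / 226 = -0.01428558
φ = arcsin(-0.01428558) = -0.818531°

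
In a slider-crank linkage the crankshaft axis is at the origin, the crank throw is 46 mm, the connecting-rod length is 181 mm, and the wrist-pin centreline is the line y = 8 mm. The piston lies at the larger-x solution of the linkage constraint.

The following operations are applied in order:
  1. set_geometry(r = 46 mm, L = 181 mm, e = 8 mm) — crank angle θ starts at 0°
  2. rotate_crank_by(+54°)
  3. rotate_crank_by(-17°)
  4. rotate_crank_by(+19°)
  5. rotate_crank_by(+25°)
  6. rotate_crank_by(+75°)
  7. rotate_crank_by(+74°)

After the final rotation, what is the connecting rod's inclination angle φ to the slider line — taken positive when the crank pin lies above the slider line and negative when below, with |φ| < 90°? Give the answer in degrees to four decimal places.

-13.8207

set_geometry: r = 46 mm, L = 181 mm, e = 8 mm; θ ← 0°
rotate_crank_by(+54°): θ ← 0° +54° = 54°
rotate_crank_by(-17°): θ ← 54° -17° = 37°
rotate_crank_by(+19°): θ ← 37° +19° = 56°
rotate_crank_by(+25°): θ ← 56° +25° = 81°
rotate_crank_by(+75°): θ ← 81° +75° = 156°
rotate_crank_by(+74°): θ ← 156° +74° = 230°
crank pin P = (r cos θ, r sin θ) = (-29.568230, -35.238044)
h = r sin θ − e = -35.238044 − 8 = -43.238044
sin φ = h / L = -43.238044 / 181 = -0.23888422
φ = arcsin(-0.23888422) = -13.820696°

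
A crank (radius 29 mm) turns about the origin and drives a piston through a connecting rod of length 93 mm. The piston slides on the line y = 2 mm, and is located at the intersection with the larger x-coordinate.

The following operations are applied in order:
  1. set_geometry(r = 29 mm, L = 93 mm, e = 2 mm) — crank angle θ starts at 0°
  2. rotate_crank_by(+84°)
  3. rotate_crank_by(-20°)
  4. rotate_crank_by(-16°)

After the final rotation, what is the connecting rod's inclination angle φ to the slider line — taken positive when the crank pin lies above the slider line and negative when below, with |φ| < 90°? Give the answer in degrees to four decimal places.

set_geometry: r = 29 mm, L = 93 mm, e = 2 mm; θ ← 0°
rotate_crank_by(+84°): θ ← 0° +84° = 84°
rotate_crank_by(-20°): θ ← 84° -20° = 64°
rotate_crank_by(-16°): θ ← 64° -16° = 48°
crank pin P = (r cos θ, r sin θ) = (19.404788, 21.551200)
h = r sin θ − e = 21.551200 − 2 = 19.551200
sin φ = h / L = 19.551200 / 93 = 0.21022796
φ = arcsin(0.21022796) = 12.135711°

12.1357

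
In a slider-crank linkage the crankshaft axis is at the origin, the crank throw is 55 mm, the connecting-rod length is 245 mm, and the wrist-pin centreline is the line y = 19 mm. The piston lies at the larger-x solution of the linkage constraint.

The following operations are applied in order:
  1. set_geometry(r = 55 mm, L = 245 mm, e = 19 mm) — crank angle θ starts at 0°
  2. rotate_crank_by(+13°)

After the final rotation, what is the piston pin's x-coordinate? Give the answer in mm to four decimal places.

298.5007

set_geometry: r = 55 mm, L = 245 mm, e = 19 mm; θ ← 0°
rotate_crank_by(+13°): θ ← 0° +13° = 13°
crank pin P = (r cos θ, r sin θ) = (53.590354, 12.372308)
h = r sin θ − e = 12.372308 − 19 = -6.627692
x = r cos θ + √(L² − h²) = 53.590354 + √(60025.0 − 43.9263) = 53.590354 + 244.910338 = 298.500692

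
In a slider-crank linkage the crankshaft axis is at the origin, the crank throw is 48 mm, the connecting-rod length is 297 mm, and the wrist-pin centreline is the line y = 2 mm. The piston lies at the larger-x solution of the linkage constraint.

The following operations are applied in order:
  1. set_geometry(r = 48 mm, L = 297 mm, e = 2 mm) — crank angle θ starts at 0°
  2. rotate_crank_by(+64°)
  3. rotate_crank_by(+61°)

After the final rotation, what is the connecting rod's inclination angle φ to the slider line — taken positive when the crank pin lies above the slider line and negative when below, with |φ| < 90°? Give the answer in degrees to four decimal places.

7.2185

set_geometry: r = 48 mm, L = 297 mm, e = 2 mm; θ ← 0°
rotate_crank_by(+64°): θ ← 0° +64° = 64°
rotate_crank_by(+61°): θ ← 64° +61° = 125°
crank pin P = (r cos θ, r sin θ) = (-27.531669, 39.319298)
h = r sin θ − e = 39.319298 − 2 = 37.319298
sin φ = h / L = 37.319298 / 297 = 0.12565420
φ = arcsin(0.12565420) = 7.218537°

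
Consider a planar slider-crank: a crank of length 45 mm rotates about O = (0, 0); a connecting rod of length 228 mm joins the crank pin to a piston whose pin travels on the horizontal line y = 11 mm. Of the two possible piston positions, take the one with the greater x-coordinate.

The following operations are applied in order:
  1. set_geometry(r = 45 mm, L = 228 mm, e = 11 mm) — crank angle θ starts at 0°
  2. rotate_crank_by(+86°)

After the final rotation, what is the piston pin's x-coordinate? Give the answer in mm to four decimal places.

set_geometry: r = 45 mm, L = 228 mm, e = 11 mm; θ ← 0°
rotate_crank_by(+86°): θ ← 0° +86° = 86°
crank pin P = (r cos θ, r sin θ) = (3.139041, 44.890382)
h = r sin θ − e = 44.890382 − 11 = 33.890382
x = r cos θ + √(L² − h²) = 3.139041 + √(51984.0 − 1148.5580) = 3.139041 + 225.467164 = 228.606205

228.6062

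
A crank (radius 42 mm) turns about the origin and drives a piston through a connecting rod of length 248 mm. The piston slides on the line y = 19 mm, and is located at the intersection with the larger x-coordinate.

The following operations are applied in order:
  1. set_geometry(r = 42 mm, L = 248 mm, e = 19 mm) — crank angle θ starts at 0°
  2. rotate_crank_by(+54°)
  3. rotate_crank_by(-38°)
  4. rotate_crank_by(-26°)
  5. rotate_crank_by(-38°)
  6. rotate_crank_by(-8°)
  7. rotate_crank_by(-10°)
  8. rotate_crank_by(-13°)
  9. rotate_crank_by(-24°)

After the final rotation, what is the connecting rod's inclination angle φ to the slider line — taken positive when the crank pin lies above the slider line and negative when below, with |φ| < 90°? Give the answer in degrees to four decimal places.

set_geometry: r = 42 mm, L = 248 mm, e = 19 mm; θ ← 0°
rotate_crank_by(+54°): θ ← 0° +54° = 54°
rotate_crank_by(-38°): θ ← 54° -38° = 16°
rotate_crank_by(-26°): θ ← 16° -26° = -10°
rotate_crank_by(-38°): θ ← -10° -38° = -48°
rotate_crank_by(-8°): θ ← -48° -8° = -56°
rotate_crank_by(-10°): θ ← -56° -10° = -66°
rotate_crank_by(-13°): θ ← -66° -13° = -79°
rotate_crank_by(-24°): θ ← -79° -24° = -103°
crank pin P = (r cos θ, r sin θ) = (-9.447944, -40.923543)
h = r sin θ − e = -40.923543 − 19 = -59.923543
sin φ = h / L = -59.923543 / 248 = -0.24162719
φ = arcsin(-0.24162719) = -13.982598°

-13.9826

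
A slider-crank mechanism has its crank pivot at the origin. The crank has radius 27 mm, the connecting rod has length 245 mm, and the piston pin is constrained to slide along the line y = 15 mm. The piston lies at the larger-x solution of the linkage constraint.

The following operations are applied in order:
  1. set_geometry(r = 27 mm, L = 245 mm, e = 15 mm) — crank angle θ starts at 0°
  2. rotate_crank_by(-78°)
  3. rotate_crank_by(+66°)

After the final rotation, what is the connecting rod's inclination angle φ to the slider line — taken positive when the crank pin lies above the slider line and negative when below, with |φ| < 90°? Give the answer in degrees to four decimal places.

-4.8264

set_geometry: r = 27 mm, L = 245 mm, e = 15 mm; θ ← 0°
rotate_crank_by(-78°): θ ← 0° -78° = -78°
rotate_crank_by(+66°): θ ← -78° +66° = -12°
crank pin P = (r cos θ, r sin θ) = (26.409985, -5.613616)
h = r sin θ − e = -5.613616 − 15 = -20.613616
sin φ = h / L = -20.613616 / 245 = -0.08413721
φ = arcsin(-0.08413721) = -4.826413°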